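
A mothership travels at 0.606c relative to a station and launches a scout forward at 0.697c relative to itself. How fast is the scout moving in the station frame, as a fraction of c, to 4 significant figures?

u ≈ 0.9161c

Compose boost 2: (0.697 + 0.606)/(1 + 0.697×0.606) = 1.303/1.42238 = 0.9161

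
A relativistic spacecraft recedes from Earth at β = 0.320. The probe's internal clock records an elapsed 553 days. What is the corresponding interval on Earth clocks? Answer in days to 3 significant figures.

Δt ≈ 584 days

γ = 1/√(1 − 0.320²) = 1.0555
Time dilation: Δt = γτ₀ = 1.0555 × 553 days = 584 days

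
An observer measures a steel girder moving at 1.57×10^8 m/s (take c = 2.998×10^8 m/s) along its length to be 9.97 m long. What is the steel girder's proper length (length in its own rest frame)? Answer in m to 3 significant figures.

L₀ ≈ 11.7 m

β = v/c = 1.57×10^8 / 2.998×10^8 = 0.52368
γ = 1/√(1 − 0.52368²) = 1.1738
L₀ = γL = 1.1738 × 9.97 = 11.7 m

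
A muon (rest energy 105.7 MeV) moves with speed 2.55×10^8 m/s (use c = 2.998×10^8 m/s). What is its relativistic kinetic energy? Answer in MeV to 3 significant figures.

K ≈ 95.3 MeV

β = v/c = 2.55×10^8 / 2.998×10^8 = 0.85057
γ = 1/√(1 − 0.85057²) = 1.9016
K = (γ − 1)m₀c² = (1.9016 − 1) × 105.7 MeV = 0.90162 × 105.7 MeV = 95.3 MeV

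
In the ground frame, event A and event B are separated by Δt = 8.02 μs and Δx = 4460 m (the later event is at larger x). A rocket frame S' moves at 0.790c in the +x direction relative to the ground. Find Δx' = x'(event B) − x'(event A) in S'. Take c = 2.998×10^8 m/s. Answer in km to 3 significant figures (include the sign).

γ = 1/√(1 − 0.790²) = 1.6310
Δx' = γ(Δx − vΔt) = 1.6310 × (4460 m − 0.790×(2.998×10^8 m/s)×8.02×10^-6 s)
= 1.6310 × (2560.5 m) = 4.18 km

Δx' ≈ 4.18 km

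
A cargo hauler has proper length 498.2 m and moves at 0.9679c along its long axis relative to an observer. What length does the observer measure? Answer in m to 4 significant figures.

γ = 1/√(1 − 0.9679²) = 3.97874
Length contraction: L = L₀/γ = 498.2/3.97874 = 125.2 m

L ≈ 125.2 m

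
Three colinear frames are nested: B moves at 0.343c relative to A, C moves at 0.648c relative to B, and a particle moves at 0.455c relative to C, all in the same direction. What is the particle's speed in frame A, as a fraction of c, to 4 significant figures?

u ≈ 0.9247c

Compose boost 2: (0.648 + 0.343)/(1 + 0.648×0.343) = 0.9910/1.22226 = 0.810790
Compose boost 3: (0.455 + 0.810790)/(1 + 0.455×0.810790) = 1.26579/1.36891 = 0.9247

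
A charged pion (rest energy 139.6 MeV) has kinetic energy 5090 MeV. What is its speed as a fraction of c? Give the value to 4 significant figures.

β ≈ 0.9996

γ = 1 + K/(m₀c²) = 1 + 5090/139.6 = 37.4613
β = √(1 − 1/γ²) = 0.9996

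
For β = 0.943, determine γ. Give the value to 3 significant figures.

γ = 1/√(1 − β²) = 1/√(1 − 0.943²) = 1/√(0.11075) = 3.00

γ ≈ 3.00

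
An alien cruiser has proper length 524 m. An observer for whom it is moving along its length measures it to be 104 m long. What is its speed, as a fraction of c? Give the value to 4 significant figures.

β ≈ 0.9801

γ = L₀/L = 524/104 = 5.03846
β = √(1 − 1/γ²) = 0.9801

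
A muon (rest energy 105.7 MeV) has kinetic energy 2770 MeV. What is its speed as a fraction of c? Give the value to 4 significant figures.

γ = 1 + K/(m₀c²) = 1 + 2770/105.7 = 27.2062
β = √(1 − 1/γ²) = 0.9993

β ≈ 0.9993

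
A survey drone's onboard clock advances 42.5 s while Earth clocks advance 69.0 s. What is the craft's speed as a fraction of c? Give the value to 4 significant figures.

γ = Δt/τ₀ = 69.0/42.5 = 1.62353
β = √(1 − 1/γ²) = √(1 − 1/1.62353²) = 0.7878

β ≈ 0.7878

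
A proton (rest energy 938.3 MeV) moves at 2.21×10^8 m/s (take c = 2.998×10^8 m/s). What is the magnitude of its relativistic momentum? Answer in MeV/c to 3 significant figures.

p ≈ 1020 MeV/c

β = v/c = 2.21×10^8 / 2.998×10^8 = 0.73716
γ = 1/√(1 − 0.73716²) = 1.4799
p = γβm₀c = 1.4799 × 0.73716 × 938.3 MeV/c = 1020 MeV/c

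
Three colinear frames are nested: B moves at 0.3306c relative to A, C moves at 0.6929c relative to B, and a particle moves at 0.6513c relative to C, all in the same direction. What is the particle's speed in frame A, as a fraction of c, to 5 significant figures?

u ≈ 0.96219c

Compose boost 2: (0.6929 + 0.3306)/(1 + 0.6929×0.3306) = 1.0235/1.229073 = 0.8327416
Compose boost 3: (0.6513 + 0.8327416)/(1 + 0.6513×0.8327416) = 1.484042/1.542365 = 0.96219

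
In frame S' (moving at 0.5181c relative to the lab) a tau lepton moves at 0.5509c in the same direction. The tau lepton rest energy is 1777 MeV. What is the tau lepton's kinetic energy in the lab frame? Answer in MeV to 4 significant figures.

K ≈ 1423 MeV

u_lab = (0.5509 + 0.5181)/(1 + 0.5509×0.5181) = 0.8316340
γ = 1/√(1 − 0.8316340²) = 1.80075
K = (γ − 1)m₀c² = (1.80075 − 1) × 1777 = 0.800750 × 1777 = 1423 MeV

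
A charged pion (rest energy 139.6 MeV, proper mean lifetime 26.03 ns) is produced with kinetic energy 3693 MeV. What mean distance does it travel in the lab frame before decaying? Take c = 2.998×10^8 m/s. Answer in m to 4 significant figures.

γ = 1 + K/(m₀c²) = 1 + 3693/139.6 = 27.4542
β = √(1 − 1/γ²) = 0.999336
Dilated lifetime: γτ₀ = 27.4542 × 26.03 ns = 714.632 ns
d = βc·γτ₀ = 0.999336 × (2.998×10^8 m/s) × 7.14632×10^-7 s = 214.1 m

d ≈ 214.1 m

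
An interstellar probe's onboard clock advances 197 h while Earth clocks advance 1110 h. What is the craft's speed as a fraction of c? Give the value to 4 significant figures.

γ = Δt/τ₀ = 1110/197 = 5.63452
β = √(1 − 1/γ²) = √(1 − 1/5.63452²) = 0.9841

β ≈ 0.9841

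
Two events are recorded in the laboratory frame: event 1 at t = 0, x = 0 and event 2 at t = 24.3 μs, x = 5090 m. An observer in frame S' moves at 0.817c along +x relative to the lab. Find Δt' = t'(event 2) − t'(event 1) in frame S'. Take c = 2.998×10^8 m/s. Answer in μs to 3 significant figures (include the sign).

Δt' ≈ 18.1 μs

γ = 1/√(1 − 0.817²) = 1.7342
Δt' = γ(Δt − vΔx/c²) = 1.7342 × (24.3 μs − 0.817×5090 m / (2.998×10^8 m/s))
= 1.7342 × (10.429 μs) = 18.1 μs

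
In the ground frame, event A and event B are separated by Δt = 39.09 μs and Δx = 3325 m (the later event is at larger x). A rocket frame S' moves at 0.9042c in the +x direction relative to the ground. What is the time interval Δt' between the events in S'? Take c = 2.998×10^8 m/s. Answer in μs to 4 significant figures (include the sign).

γ = 1/√(1 − 0.9042²) = 2.34132
Δt' = γ(Δt − vΔx/c²) = 2.34132 × (39.09 μs − 0.9042×3325 m / (2.998×10^8 m/s))
= 2.34132 × (29.0618 μs) = 68.04 μs

Δt' ≈ 68.04 μs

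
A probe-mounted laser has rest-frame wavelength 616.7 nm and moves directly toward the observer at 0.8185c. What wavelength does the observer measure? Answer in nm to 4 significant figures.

λ_obs ≈ 194.8 nm

Relativistic Doppler: λ_obs = λ_src √((1−β)/(1+β))
= 616.7 × √(0.181500/1.81850) = 616.7 × 0.315923 = 194.8 nm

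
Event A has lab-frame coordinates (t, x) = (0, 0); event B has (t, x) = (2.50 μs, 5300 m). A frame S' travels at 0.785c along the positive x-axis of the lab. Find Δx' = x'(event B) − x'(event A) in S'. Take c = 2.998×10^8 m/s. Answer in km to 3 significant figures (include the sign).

γ = 1/√(1 − 0.785²) = 1.6142
Δx' = γ(Δx − vΔt) = 1.6142 × (5300 m − 0.785×(2.998×10^8 m/s)×2.50×10^-6 s)
= 1.6142 × (4711.6 m) = 7.61 km

Δx' ≈ 7.61 km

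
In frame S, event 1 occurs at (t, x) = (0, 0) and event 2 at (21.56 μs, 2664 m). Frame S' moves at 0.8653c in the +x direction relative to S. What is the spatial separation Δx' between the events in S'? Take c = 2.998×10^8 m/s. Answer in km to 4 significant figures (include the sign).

Δx' ≈ -5.843 km

γ = 1/√(1 − 0.8653²) = 1.99500
Δx' = γ(Δx − vΔt) = 1.99500 × (2664 m − 0.8653×(2.998×10^8 m/s)×21.56×10^-6 s)
= 1.99500 × (-2929.03 m) = -5.843 km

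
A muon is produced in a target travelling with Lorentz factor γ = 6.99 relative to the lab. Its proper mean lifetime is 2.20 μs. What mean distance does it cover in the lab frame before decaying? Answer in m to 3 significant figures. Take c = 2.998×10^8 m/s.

β = √(1 − 1/γ²) = √(1 − 1/6.99²) = 0.98971
Dilated lifetime: Δt = γτ₀ = 6.99 × 2.20 μs = 15.378 μs
d = vΔt = 0.98971c × 15.378 μs = 2.9672×10^8 m/s × 1.5378×10^-5 s = 4560 m

d ≈ 4560 m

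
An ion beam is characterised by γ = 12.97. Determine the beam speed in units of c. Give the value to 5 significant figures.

β = √(1 − 1/γ²) = √(1 − 1/12.97²) = √(0.9940554) = 0.99702

β ≈ 0.99702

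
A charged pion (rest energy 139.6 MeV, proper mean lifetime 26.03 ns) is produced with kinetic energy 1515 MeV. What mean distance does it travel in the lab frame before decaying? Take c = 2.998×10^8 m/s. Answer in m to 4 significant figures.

γ = 1 + K/(m₀c²) = 1 + 1515/139.6 = 11.8524
β = √(1 − 1/γ²) = 0.996434
Dilated lifetime: γτ₀ = 11.8524 × 26.03 ns = 308.519 ns
d = βc·γτ₀ = 0.996434 × (2.998×10^8 m/s) × 3.08519×10^-7 s = 92.16 m

d ≈ 92.16 m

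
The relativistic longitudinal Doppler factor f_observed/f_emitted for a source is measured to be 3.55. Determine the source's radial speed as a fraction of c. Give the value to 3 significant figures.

f_obs/f_src = √((1+β)/(1−β)) = 3.55  ⇒  (1+β)/(1−β) = 12.602
β = |1 − D²|/(1 + D²) = |1 − 12.602|/(1 + 12.602) = 0.853

β ≈ 0.853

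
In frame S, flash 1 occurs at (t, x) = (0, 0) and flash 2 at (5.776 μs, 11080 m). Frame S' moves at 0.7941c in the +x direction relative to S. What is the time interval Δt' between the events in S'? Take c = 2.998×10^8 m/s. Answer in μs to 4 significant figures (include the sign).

Δt' ≈ -38.78 μs

γ = 1/√(1 − 0.7941²) = 1.64531
Δt' = γ(Δt − vΔx/c²) = 1.64531 × (5.776 μs − 0.7941×11080 m / (2.998×10^8 m/s))
= 1.64531 × (-23.5723 μs) = -38.78 μs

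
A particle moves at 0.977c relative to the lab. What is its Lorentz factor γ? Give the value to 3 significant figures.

γ ≈ 4.69

γ = 1/√(1 − β²) = 1/√(1 − 0.977²) = 1/√(0.045471) = 4.69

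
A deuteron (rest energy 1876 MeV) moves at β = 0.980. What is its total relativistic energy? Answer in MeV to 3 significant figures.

γ = 1/√(1 − 0.980²) = 5.0252
E = γm₀c² = 5.0252 × 1876 MeV = 9430 MeV

E ≈ 9430 MeV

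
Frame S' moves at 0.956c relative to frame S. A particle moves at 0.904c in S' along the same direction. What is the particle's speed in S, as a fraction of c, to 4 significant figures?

Relativistic velocity addition: u = (u' + v)/(1 + u'v/c²)
= (0.904 + 0.956)/(1 + 0.904×0.956) = 1.860/1.86422 = 0.9977

u ≈ 0.9977c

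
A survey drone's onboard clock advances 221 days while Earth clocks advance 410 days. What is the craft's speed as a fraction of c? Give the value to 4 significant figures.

γ = Δt/τ₀ = 410/221 = 1.85520
β = √(1 − 1/γ²) = √(1 − 1/1.85520²) = 0.8423

β ≈ 0.8423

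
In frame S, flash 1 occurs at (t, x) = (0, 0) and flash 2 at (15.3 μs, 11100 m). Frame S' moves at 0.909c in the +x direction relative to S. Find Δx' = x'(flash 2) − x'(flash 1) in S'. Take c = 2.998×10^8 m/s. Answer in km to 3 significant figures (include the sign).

Δx' ≈ 16.6 km

γ = 1/√(1 − 0.909²) = 2.3993
Δx' = γ(Δx − vΔt) = 2.3993 × (11100 m − 0.909×(2.998×10^8 m/s)×15.3×10^-6 s)
= 2.3993 × (6930.5 m) = 16.6 km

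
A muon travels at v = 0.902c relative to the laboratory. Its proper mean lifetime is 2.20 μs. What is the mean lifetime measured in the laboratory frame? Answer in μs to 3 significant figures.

γ = 1/√(1 − 0.902²) = 2.3162
Time dilation: Δt = γτ₀ = 2.3162 × 2.20 μs = 5.10 μs

Δt ≈ 5.10 μs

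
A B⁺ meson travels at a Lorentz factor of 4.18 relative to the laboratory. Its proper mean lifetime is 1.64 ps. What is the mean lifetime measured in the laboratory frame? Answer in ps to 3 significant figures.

Δt ≈ 6.86 ps

γ = 4.18 (given)
Time dilation: Δt = γτ₀ = 4.18 × 1.64 ps = 6.86 ps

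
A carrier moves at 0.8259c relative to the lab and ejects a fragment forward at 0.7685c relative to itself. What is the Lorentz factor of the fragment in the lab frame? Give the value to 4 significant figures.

γ ≈ 4.531

u_lab = (0.7685 + 0.8259)/(1 + 0.7685×0.8259) = 1.5944/1.634704 = 0.9753447
γ = 1/√(1 − 0.9753447²) = 4.531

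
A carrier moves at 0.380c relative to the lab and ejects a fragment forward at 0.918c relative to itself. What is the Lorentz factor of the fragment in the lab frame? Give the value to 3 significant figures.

γ ≈ 3.68

u_lab = (0.918 + 0.380)/(1 + 0.918×0.380) = 1.298/1.34884 = 0.962308
γ = 1/√(1 − 0.962308²) = 3.68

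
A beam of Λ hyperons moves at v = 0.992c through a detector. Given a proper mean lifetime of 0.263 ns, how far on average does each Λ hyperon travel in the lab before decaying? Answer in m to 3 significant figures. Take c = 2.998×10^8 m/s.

γ = 1/√(1 − 0.992²) = 7.9216
Dilated lifetime: Δt = γτ₀ = 7.9216 × 0.263 ns = 2.0834 ns
d = vΔt = 0.992c × 2.0834 ns = 2.9740×10^8 m/s × 2.0834×10^-9 s = 0.620 m

d ≈ 0.620 m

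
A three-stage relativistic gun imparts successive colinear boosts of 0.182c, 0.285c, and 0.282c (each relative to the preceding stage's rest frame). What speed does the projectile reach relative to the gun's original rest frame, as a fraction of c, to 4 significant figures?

u ≈ 0.6452c

Compose boost 2: (0.285 + 0.182)/(1 + 0.285×0.182) = 0.4670/1.05187 = 0.443971
Compose boost 3: (0.282 + 0.443971)/(1 + 0.282×0.443971) = 0.725971/1.12520 = 0.6452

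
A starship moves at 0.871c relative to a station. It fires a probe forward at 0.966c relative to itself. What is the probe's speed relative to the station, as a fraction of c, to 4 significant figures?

u ≈ 0.9976c

Relativistic velocity addition: u = (u' + v)/(1 + u'v/c²)
= (0.966 + 0.871)/(1 + 0.966×0.871) = 1.837/1.84139 = 0.9976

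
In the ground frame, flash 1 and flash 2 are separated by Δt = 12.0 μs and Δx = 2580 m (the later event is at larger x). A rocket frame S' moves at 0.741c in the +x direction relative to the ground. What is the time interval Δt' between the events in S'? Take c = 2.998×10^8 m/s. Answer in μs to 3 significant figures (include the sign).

γ = 1/√(1 − 0.741²) = 1.4892
Δt' = γ(Δt − vΔx/c²) = 1.4892 × (12.0 μs − 0.741×2580 m / (2.998×10^8 m/s))
= 1.4892 × (5.6231 μs) = 8.37 μs

Δt' ≈ 8.37 μs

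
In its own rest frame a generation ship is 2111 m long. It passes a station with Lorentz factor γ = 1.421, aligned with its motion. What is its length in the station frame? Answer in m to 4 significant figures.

γ = 1.421 (given)
Length contraction: L = L₀/γ = 2111/1.421 = 1486 m

L ≈ 1486 m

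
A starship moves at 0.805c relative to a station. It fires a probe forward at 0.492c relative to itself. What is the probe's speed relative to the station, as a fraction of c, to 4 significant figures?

u ≈ 0.9290c

Relativistic velocity addition: u = (u' + v)/(1 + u'v/c²)
= (0.492 + 0.805)/(1 + 0.492×0.805) = 1.297/1.39606 = 0.9290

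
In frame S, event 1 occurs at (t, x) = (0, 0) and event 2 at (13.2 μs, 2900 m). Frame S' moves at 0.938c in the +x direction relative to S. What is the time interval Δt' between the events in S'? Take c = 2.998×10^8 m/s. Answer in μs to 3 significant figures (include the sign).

γ = 1/√(1 − 0.938²) = 2.8849
Δt' = γ(Δt − vΔx/c²) = 2.8849 × (13.2 μs − 0.938×2900 m / (2.998×10^8 m/s))
= 2.8849 × (4.1266 μs) = 11.9 μs

Δt' ≈ 11.9 μs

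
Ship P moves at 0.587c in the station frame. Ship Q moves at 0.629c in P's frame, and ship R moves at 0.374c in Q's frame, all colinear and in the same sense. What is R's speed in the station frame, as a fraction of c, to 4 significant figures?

Compose boost 2: (0.629 + 0.587)/(1 + 0.629×0.587) = 1.216/1.36922 = 0.888095
Compose boost 3: (0.374 + 0.888095)/(1 + 0.374×0.888095) = 1.26209/1.33215 = 0.9474

u ≈ 0.9474c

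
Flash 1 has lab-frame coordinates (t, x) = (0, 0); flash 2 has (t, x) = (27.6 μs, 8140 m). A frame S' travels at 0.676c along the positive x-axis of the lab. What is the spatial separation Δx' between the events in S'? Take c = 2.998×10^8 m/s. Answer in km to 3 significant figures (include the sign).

γ = 1/√(1 − 0.676²) = 1.3570
Δx' = γ(Δx − vΔt) = 1.3570 × (8140 m − 0.676×(2.998×10^8 m/s)×27.6×10^-6 s)
= 1.3570 × (2546.5 m) = 3.46 km

Δx' ≈ 3.46 km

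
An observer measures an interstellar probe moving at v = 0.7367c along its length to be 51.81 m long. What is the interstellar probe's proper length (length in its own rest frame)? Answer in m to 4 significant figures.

L₀ ≈ 76.62 m

γ = 1/√(1 − 0.7367²) = 1.47881
L₀ = γL = 1.47881 × 51.81 = 76.62 m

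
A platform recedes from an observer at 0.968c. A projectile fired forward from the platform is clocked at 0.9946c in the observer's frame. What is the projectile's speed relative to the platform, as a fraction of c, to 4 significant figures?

u' ≈ 0.7145c

Inverse velocity addition: u' = (u − v)/(1 − uv/c²)
= (0.9946 − 0.968)/(1 − 0.9946×0.968) = 0.02660/0.0372272 = 0.7145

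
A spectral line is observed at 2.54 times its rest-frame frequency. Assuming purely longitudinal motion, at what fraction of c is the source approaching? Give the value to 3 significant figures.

f_obs/f_src = √((1+β)/(1−β)) = 2.54  ⇒  (1+β)/(1−β) = 6.4516
β = |1 − D²|/(1 + D²) = |1 − 6.4516|/(1 + 6.4516) = 0.732

β ≈ 0.732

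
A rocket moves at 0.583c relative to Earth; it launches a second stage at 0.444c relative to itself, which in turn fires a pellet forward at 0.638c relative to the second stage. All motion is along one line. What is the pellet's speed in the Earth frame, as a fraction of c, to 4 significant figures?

Compose boost 2: (0.444 + 0.583)/(1 + 0.444×0.583) = 1.027/1.25885 = 0.815823
Compose boost 3: (0.638 + 0.815823)/(1 + 0.638×0.815823) = 1.45382/1.52049 = 0.9562

u ≈ 0.9562c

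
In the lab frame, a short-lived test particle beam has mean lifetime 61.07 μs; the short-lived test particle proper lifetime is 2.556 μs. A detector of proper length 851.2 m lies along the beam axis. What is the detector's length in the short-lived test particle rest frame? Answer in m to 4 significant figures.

L ≈ 35.63 m

Time dilation ⇒ γ = Δt/τ₀ = 61.07/2.556 = 23.8928
Length contraction: L = L₀/γ = 851.2/23.8928 = 35.63 m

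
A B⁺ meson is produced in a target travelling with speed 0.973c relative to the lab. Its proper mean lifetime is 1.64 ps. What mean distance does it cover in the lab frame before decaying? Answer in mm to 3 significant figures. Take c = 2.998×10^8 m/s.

d ≈ 2.07 mm

γ = 1/√(1 − 0.973²) = 4.3327
Dilated lifetime: Δt = γτ₀ = 4.3327 × 1.64 ps = 7.1056 ps
d = vΔt = 0.973c × 7.1056 ps = 2.9171×10^8 m/s × 7.1056×10^-12 s = 2.07 mm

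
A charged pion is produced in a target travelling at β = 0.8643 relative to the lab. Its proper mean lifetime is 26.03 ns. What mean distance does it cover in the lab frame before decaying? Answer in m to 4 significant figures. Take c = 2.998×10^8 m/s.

d ≈ 13.41 m

γ = 1/√(1 − 0.8643²) = 1.98816
Dilated lifetime: Δt = γτ₀ = 1.98816 × 26.03 ns = 51.7519 ns
d = vΔt = 0.8643c × 51.7519 ns = 2.59117×10^8 m/s × 5.17519×10^-8 s = 13.41 m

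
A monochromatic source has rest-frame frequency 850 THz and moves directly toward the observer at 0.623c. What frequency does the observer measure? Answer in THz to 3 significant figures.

Relativistic Doppler: f_obs = f_src √((1+β)/(1−β))
= 850 × √(1.6230/0.37700) = 850 × 2.0749 = 1760 THz

f_obs ≈ 1760 THz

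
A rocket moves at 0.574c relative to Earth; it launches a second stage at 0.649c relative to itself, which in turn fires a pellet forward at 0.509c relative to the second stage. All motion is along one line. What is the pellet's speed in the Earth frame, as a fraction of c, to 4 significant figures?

u ≈ 0.9632c

Compose boost 2: (0.649 + 0.574)/(1 + 0.649×0.574) = 1.223/1.37253 = 0.891058
Compose boost 3: (0.509 + 0.891058)/(1 + 0.509×0.891058) = 1.40006/1.45355 = 0.9632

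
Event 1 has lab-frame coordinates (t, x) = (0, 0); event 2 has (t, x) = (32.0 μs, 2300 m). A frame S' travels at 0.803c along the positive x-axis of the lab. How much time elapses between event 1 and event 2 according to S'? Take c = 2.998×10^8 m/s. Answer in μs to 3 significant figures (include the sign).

γ = 1/√(1 − 0.803²) = 1.6779
Δt' = γ(Δt − vΔx/c²) = 1.6779 × (32.0 μs − 0.803×2300 m / (2.998×10^8 m/s))
= 1.6779 × (25.840 μs) = 43.4 μs

Δt' ≈ 43.4 μs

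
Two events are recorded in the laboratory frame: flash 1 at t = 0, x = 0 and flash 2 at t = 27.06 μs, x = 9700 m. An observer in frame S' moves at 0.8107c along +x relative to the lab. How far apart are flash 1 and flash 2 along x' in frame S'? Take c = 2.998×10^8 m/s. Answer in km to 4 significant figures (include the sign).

Δx' ≈ 5.334 km

γ = 1/√(1 − 0.8107²) = 1.70805
Δx' = γ(Δx − vΔt) = 1.70805 × (9700 m − 0.8107×(2.998×10^8 m/s)×27.06×10^-6 s)
= 1.70805 × (3123.12 m) = 5.334 km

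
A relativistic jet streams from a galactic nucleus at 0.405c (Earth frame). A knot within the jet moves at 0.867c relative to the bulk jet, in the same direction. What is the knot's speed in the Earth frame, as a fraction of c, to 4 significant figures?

u ≈ 0.9414c

Relativistic velocity addition: u = (u' + v)/(1 + u'v/c²)
= (0.867 + 0.405)/(1 + 0.867×0.405) = 1.272/1.35113 = 0.9414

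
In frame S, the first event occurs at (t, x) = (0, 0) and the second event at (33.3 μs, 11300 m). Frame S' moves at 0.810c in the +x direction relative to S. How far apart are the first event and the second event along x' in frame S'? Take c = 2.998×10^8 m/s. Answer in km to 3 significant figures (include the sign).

γ = 1/√(1 − 0.810²) = 1.7052
Δx' = γ(Δx − vΔt) = 1.7052 × (11300 m − 0.810×(2.998×10^8 m/s)×33.3×10^-6 s)
= 1.7052 × (3213.5 m) = 5.48 km

Δx' ≈ 5.48 km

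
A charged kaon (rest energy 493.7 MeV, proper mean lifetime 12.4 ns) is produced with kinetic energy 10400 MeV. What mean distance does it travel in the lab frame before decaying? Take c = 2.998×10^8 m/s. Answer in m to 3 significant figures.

d ≈ 81.9 m

γ = 1 + K/(m₀c²) = 1 + 10400/493.7 = 22.065
β = √(1 − 1/γ²) = 0.99897
Dilated lifetime: γτ₀ = 22.065 × 12.4 ns = 273.61 ns
d = βc·γτ₀ = 0.99897 × (2.998×10^8 m/s) × 2.7361×10^-7 s = 81.9 m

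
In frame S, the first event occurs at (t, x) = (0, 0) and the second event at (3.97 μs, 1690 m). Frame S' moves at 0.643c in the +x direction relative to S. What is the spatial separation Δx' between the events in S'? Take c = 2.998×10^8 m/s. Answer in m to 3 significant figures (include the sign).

γ = 1/√(1 − 0.643²) = 1.3057
Δx' = γ(Δx − vΔt) = 1.3057 × (1690 m − 0.643×(2.998×10^8 m/s)×3.97×10^-6 s)
= 1.3057 × (924.70 m) = 1210 m

Δx' ≈ 1210 m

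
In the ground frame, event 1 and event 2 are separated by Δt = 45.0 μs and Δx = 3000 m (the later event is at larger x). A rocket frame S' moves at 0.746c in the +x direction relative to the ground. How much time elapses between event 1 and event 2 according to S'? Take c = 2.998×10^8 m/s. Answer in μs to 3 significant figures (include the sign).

γ = 1/√(1 − 0.746²) = 1.5016
Δt' = γ(Δt − vΔx/c²) = 1.5016 × (45.0 μs − 0.746×3000 m / (2.998×10^8 m/s))
= 1.5016 × (37.535 μs) = 56.4 μs

Δt' ≈ 56.4 μs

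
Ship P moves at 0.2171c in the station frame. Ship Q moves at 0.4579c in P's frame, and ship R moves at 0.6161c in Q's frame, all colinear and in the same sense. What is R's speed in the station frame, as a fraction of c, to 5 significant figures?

Compose boost 2: (0.4579 + 0.2171)/(1 + 0.4579×0.2171) = 0.67500/1.099410 = 0.6139656
Compose boost 3: (0.6161 + 0.6139656)/(1 + 0.6161×0.6139656) = 1.230066/1.378264 = 0.89247

u ≈ 0.89247c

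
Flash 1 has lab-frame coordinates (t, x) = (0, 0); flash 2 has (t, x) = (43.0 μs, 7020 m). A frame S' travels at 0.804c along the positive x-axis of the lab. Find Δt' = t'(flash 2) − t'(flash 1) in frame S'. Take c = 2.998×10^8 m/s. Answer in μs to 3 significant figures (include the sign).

γ = 1/√(1 − 0.804²) = 1.6817
Δt' = γ(Δt − vΔx/c²) = 1.6817 × (43.0 μs − 0.804×7020 m / (2.998×10^8 m/s))
= 1.6817 × (24.174 μs) = 40.7 μs

Δt' ≈ 40.7 μs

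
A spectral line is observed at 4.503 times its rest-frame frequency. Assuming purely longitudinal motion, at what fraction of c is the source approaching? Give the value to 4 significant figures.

β ≈ 0.9060

f_obs/f_src = √((1+β)/(1−β)) = 4.503  ⇒  (1+β)/(1−β) = 20.2770
β = |1 − D²|/(1 + D²) = |1 − 20.2770|/(1 + 20.2770) = 0.9060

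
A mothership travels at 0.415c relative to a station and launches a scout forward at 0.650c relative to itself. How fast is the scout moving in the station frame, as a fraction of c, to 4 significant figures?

u ≈ 0.8387c

Compose boost 2: (0.650 + 0.415)/(1 + 0.650×0.415) = 1.065/1.26975 = 0.8387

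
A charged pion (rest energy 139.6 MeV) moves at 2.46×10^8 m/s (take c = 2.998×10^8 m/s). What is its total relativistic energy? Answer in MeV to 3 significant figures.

E ≈ 244 MeV

β = v/c = 2.46×10^8 / 2.998×10^8 = 0.82055
γ = 1/√(1 − 0.82055²) = 1.7495
E = γm₀c² = 1.7495 × 139.6 MeV = 244 MeV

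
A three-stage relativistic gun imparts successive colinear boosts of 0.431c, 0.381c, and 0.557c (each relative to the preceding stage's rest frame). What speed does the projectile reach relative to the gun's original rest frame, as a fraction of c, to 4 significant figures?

u ≈ 0.9035c

Compose boost 2: (0.381 + 0.431)/(1 + 0.381×0.431) = 0.8120/1.16421 = 0.697468
Compose boost 3: (0.557 + 0.697468)/(1 + 0.557×0.697468) = 1.25447/1.38849 = 0.9035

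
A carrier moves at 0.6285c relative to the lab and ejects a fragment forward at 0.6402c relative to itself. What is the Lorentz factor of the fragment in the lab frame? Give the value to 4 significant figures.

u_lab = (0.6402 + 0.6285)/(1 + 0.6402×0.6285) = 1.2687/1.402366 = 0.9046856
γ = 1/√(1 − 0.9046856²) = 2.347

γ ≈ 2.347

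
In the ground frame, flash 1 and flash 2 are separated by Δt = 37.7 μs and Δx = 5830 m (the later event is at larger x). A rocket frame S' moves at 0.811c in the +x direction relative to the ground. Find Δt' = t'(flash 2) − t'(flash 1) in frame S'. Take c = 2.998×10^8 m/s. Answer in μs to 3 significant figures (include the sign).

Δt' ≈ 37.5 μs

γ = 1/√(1 − 0.811²) = 1.7093
Δt' = γ(Δt − vΔx/c²) = 1.7093 × (37.7 μs − 0.811×5830 m / (2.998×10^8 m/s))
= 1.7093 × (21.929 μs) = 37.5 μs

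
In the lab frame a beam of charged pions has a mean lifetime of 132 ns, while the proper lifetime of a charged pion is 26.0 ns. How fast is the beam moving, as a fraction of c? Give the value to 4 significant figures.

β ≈ 0.9804

γ = Δt/τ₀ = 132/26.0 = 5.07692
β = √(1 − 1/γ²) = √(1 − 1/5.07692²) = 0.9804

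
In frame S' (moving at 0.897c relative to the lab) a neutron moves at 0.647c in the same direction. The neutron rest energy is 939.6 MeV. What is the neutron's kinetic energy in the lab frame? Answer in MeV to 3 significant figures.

K ≈ 3470 MeV

u_lab = (0.647 + 0.897)/(1 + 0.647×0.897) = 0.976993
γ = 1/√(1 − 0.976993²) = 4.6889
K = (γ − 1)m₀c² = (4.6889 − 1) × 939.6 = 3.6889 × 939.6 = 3470 MeV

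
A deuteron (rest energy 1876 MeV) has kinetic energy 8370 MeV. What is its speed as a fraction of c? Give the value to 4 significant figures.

γ = 1 + K/(m₀c²) = 1 + 8370/1876 = 5.46162
β = √(1 − 1/γ²) = 0.9831

β ≈ 0.9831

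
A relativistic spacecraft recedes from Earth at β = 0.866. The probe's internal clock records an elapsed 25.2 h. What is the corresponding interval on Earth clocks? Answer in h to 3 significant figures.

Δt ≈ 50.4 h

γ = 1/√(1 − 0.866²) = 1.9998
Time dilation: Δt = γτ₀ = 1.9998 × 25.2 h = 50.4 h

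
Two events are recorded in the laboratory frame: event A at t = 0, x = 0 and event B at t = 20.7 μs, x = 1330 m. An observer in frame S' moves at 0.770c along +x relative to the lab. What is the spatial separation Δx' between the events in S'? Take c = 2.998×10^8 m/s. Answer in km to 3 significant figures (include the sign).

γ = 1/√(1 − 0.770²) = 1.5673
Δx' = γ(Δx − vΔt) = 1.5673 × (1330 m − 0.770×(2.998×10^8 m/s)×20.7×10^-6 s)
= 1.5673 × (-3448.5 m) = -5.40 km

Δx' ≈ -5.40 km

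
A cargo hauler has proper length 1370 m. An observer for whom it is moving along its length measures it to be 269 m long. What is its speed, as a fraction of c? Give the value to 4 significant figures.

β ≈ 0.9805

γ = L₀/L = 1370/269 = 5.09294
β = √(1 − 1/γ²) = 0.9805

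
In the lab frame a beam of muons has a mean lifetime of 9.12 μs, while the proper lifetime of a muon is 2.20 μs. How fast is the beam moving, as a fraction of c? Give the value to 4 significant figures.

β ≈ 0.9705

γ = Δt/τ₀ = 9.12/2.20 = 4.14545
β = √(1 − 1/γ²) = √(1 − 1/4.14545²) = 0.9705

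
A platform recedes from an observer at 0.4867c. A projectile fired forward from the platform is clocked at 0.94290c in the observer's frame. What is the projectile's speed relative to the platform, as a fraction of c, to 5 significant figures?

Inverse velocity addition: u' = (u − v)/(1 − uv/c²)
= (0.94290 − 0.4867)/(1 − 0.94290×0.4867) = 0.45620/0.5410906 = 0.84311

u' ≈ 0.84311c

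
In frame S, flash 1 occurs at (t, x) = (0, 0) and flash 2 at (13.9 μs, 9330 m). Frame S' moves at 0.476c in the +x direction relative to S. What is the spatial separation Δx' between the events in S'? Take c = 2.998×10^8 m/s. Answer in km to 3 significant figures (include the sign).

γ = 1/√(1 − 0.476²) = 1.1371
Δx' = γ(Δx − vΔt) = 1.1371 × (9330 m − 0.476×(2.998×10^8 m/s)×13.9×10^-6 s)
= 1.1371 × (7346.4 m) = 8.35 km

Δx' ≈ 8.35 km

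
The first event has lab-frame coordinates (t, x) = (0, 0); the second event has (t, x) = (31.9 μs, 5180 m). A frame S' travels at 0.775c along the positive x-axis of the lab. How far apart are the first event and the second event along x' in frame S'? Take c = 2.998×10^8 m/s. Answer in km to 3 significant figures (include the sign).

γ = 1/√(1 − 0.775²) = 1.5824
Δx' = γ(Δx − vΔt) = 1.5824 × (5180 m − 0.775×(2.998×10^8 m/s)×31.9×10^-6 s)
= 1.5824 × (-2231.8 m) = -3.53 km

Δx' ≈ -3.53 km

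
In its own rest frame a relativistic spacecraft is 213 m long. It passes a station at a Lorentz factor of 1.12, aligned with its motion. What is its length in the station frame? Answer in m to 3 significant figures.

L ≈ 190 m

γ = 1.12 (given)
Length contraction: L = L₀/γ = 213/1.12 = 190 m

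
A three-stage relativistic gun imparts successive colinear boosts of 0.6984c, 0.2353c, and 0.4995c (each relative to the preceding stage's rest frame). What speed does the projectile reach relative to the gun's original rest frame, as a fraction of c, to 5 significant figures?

u ≈ 0.92921c

Compose boost 2: (0.2353 + 0.6984)/(1 + 0.2353×0.6984) = 0.93370/1.164334 = 0.8019180
Compose boost 3: (0.4995 + 0.8019180)/(1 + 0.4995×0.8019180) = 1.301418/1.400558 = 0.92921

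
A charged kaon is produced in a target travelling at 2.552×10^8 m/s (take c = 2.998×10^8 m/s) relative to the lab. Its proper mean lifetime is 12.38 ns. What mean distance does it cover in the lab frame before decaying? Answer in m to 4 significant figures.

d ≈ 6.020 m

β = v/c = 2.552×10^8 / 2.998×10^8 = 0.851234
γ = 1/√(1 − 0.851234²) = 1.90554
Dilated lifetime: Δt = γτ₀ = 1.90554 × 12.38 ns = 23.5906 ns
d = vΔt = 0.851234c × 23.5906 ns = 2.55200×10^8 m/s × 2.35906×10^-8 s = 6.020 m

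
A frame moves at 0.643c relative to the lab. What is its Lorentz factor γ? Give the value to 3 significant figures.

γ = 1/√(1 − β²) = 1/√(1 − 0.643²) = 1/√(0.58655) = 1.31

γ ≈ 1.31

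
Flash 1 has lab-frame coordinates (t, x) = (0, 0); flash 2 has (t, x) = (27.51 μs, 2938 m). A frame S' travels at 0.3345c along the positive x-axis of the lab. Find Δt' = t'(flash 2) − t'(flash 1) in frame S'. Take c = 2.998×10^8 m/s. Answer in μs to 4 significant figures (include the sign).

Δt' ≈ 25.71 μs

γ = 1/√(1 − 0.3345²) = 1.06113
Δt' = γ(Δt − vΔx/c²) = 1.06113 × (27.51 μs − 0.3345×2938 m / (2.998×10^8 m/s))
= 1.06113 × (24.2319 μs) = 25.71 μs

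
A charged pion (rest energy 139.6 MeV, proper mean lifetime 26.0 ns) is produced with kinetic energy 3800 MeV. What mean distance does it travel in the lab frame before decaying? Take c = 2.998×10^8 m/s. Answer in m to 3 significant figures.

γ = 1 + K/(m₀c²) = 1 + 3800/139.6 = 28.221
β = √(1 − 1/γ²) = 0.99937
Dilated lifetime: γτ₀ = 28.221 × 26.0 ns = 733.74 ns
d = βc·γτ₀ = 0.99937 × (2.998×10^8 m/s) × 7.3374×10^-7 s = 220 m

d ≈ 220 m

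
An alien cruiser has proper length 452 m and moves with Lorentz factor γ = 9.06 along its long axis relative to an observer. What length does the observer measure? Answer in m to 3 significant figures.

γ = 9.06 (given)
Length contraction: L = L₀/γ = 452/9.06 = 49.9 m

L ≈ 49.9 m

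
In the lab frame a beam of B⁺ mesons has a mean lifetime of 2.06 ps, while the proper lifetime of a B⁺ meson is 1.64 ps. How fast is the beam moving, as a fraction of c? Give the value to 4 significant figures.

β ≈ 0.6051

γ = Δt/τ₀ = 2.06/1.64 = 1.25610
β = √(1 − 1/γ²) = √(1 − 1/1.25610²) = 0.6051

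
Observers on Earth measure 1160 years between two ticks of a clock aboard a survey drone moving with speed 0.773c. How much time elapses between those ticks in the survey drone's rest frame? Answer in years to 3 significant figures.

τ₀ ≈ 736 years

γ = 1/√(1 − 0.773²) = 1.5763
Proper time: τ₀ = Δt/γ = 1160/1.5763 = 736 years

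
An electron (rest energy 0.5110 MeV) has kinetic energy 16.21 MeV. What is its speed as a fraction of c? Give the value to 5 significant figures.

β ≈ 0.99953

γ = 1 + K/(m₀c²) = 1 + 16.21/0.5110 = 32.72211
β = √(1 − 1/γ²) = 0.99953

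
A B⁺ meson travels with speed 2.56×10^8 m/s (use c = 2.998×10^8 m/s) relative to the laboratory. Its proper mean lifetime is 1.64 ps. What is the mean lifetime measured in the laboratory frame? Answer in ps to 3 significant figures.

β = v/c = 2.56×10^8 / 2.998×10^8 = 0.85390
γ = 1/√(1 − 0.85390²) = 1.9215
Time dilation: Δt = γτ₀ = 1.9215 × 1.64 ps = 3.15 ps

Δt ≈ 3.15 ps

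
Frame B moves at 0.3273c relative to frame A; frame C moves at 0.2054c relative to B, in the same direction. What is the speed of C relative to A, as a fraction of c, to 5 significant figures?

u ≈ 0.49914c

Compose boost 2: (0.2054 + 0.3273)/(1 + 0.2054×0.3273) = 0.53270/1.067227 = 0.49914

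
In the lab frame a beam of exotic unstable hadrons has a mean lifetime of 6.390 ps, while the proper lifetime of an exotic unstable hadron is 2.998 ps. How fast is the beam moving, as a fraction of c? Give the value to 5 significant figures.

γ = Δt/τ₀ = 6.390/2.998 = 2.131421
β = √(1 − 1/γ²) = √(1 − 1/2.131421²) = 0.88311

β ≈ 0.88311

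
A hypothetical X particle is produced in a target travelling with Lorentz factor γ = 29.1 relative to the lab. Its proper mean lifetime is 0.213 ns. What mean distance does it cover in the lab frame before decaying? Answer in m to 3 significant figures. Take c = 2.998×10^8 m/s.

β = √(1 − 1/γ²) = √(1 − 1/29.1²) = 0.99941
Dilated lifetime: Δt = γτ₀ = 29.1 × 0.213 ns = 6.1983 ns
d = vΔt = 0.99941c × 6.1983 ns = 2.9962×10^8 m/s × 6.1983×10^-9 s = 1.86 m

d ≈ 1.86 m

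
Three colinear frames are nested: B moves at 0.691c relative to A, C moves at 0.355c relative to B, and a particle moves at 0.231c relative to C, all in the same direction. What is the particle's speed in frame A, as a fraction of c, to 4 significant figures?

u ≈ 0.8969c

Compose boost 2: (0.355 + 0.691)/(1 + 0.355×0.691) = 1.046/1.24530 = 0.839955
Compose boost 3: (0.231 + 0.839955)/(1 + 0.231×0.839955) = 1.07095/1.19403 = 0.8969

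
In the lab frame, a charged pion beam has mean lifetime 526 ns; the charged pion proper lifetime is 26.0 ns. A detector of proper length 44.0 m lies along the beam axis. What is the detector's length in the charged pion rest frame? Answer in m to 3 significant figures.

L ≈ 2.17 m

Time dilation ⇒ γ = Δt/τ₀ = 526/26.0 = 20.231
Length contraction: L = L₀/γ = 44.0/20.231 = 2.17 m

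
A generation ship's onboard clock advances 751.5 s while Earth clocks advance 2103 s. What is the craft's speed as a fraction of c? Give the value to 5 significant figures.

β ≈ 0.93397

γ = Δt/τ₀ = 2103/751.5 = 2.798403
β = √(1 − 1/γ²) = √(1 − 1/2.798403²) = 0.93397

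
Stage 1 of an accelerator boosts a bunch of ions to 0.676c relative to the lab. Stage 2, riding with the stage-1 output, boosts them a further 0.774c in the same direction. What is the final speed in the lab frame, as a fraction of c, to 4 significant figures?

u ≈ 0.9519c

Compose boost 2: (0.774 + 0.676)/(1 + 0.774×0.676) = 1.450/1.52322 = 0.9519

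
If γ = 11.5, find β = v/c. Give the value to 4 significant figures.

β = √(1 − 1/γ²) = √(1 − 1/11.5²) = √(0.992439) = 0.9962

β ≈ 0.9962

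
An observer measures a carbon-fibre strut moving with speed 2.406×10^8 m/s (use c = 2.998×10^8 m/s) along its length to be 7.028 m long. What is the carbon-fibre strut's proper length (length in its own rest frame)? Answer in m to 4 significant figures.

β = v/c = 2.406×10^8 / 2.998×10^8 = 0.802535
γ = 1/√(1 − 0.802535²) = 1.67615
L₀ = γL = 1.67615 × 7.028 = 11.78 m

L₀ ≈ 11.78 m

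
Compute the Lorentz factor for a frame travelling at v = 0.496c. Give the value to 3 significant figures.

γ = 1/√(1 − β²) = 1/√(1 − 0.496²) = 1/√(0.75398) = 1.15

γ ≈ 1.15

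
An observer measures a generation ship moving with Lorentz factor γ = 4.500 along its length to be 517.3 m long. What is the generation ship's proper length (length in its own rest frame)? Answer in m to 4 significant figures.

L₀ ≈ 2328 m

γ = 4.500 (given)
L₀ = γL = 4.500 × 517.3 = 2328 m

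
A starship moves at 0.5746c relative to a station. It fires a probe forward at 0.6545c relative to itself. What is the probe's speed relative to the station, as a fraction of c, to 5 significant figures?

u ≈ 0.89319c

Relativistic velocity addition: u = (u' + v)/(1 + u'v/c²)
= (0.6545 + 0.5746)/(1 + 0.6545×0.5746) = 1.2291/1.376076 = 0.89319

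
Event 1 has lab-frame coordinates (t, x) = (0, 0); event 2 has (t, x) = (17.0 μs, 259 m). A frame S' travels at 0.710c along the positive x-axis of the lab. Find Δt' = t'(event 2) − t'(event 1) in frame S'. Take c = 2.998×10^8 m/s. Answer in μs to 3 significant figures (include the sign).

Δt' ≈ 23.3 μs

γ = 1/√(1 − 0.710²) = 1.4200
Δt' = γ(Δt − vΔx/c²) = 1.4200 × (17.0 μs − 0.710×259 m / (2.998×10^8 m/s))
= 1.4200 × (16.387 μs) = 23.3 μs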